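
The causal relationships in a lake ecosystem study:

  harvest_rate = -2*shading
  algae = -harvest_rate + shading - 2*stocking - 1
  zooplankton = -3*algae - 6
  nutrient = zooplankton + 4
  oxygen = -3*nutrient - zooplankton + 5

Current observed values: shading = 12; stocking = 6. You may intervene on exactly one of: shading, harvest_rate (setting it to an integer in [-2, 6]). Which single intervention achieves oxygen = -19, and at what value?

Intervening on shading: oxygen = 36*shading - 139. Reaching -19 requires shading = 10/3, not an integer.
Intervening on harvest_rate: with other inputs at their observed values, oxygen = -12*harvest_rate + 5. Solving for -19 gives harvest_rate = 2, within [-2, 6].

set harvest_rate = 2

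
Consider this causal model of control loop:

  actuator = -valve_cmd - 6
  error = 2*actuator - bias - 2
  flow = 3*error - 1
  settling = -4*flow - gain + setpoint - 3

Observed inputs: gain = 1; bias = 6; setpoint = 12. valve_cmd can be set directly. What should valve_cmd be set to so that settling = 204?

Substituting into the error equation gives error = -2*valve_cmd - 20.
Substituting into the flow equation gives flow = -6*valve_cmd - 61.
Substituting into the settling equation gives settling = 24*valve_cmd + 252.
Solve 24*valve_cmd + 252 = 204: valve_cmd = (204 - 252) / 24 = -2.

valve_cmd = -2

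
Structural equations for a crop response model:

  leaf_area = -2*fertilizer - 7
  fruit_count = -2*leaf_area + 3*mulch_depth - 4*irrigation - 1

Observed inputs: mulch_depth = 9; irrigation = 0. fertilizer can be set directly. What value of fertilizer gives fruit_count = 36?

Substituting into the fruit_count equation gives fruit_count = 4*fertilizer + 40.
Solve 4*fertilizer + 40 = 36: fertilizer = (36 - 40) / 4 = -1.

fertilizer = -1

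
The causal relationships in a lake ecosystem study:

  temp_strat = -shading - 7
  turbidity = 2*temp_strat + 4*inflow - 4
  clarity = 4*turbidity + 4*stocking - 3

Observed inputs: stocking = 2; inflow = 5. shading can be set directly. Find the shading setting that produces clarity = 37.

Substituting into the turbidity equation gives turbidity = -2*shading + 2.
clarity becomes -8*shading + 13.
Solve -8*shading + 13 = 37: shading = (37 - 13) / -8 = -3.

shading = -3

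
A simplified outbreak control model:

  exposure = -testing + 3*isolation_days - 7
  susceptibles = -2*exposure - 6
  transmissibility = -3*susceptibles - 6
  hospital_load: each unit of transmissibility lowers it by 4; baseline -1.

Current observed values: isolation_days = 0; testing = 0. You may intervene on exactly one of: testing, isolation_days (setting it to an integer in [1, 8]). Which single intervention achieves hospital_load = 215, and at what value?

Intervening on testing: with other inputs at their observed values, hospital_load = 24*testing + 119. Solving for 215 gives testing = 4, within [1, 8].
Intervening on isolation_days: hospital_load = -72*isolation_days + 119. Reaching 215 requires isolation_days = -4/3, not an integer.

set testing = 4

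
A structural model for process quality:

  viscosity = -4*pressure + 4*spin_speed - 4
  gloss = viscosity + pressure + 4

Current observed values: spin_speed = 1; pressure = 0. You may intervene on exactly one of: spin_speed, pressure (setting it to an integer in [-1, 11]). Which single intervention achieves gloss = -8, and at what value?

Intervening on spin_speed: gloss = 4*spin_speed. Reaching -8 requires spin_speed = -2, outside [-1, 11].
Intervening on pressure: with other inputs at their observed values, gloss = -3*pressure + 4. Solving for -8 gives pressure = 4, within [-1, 11].

set pressure = 4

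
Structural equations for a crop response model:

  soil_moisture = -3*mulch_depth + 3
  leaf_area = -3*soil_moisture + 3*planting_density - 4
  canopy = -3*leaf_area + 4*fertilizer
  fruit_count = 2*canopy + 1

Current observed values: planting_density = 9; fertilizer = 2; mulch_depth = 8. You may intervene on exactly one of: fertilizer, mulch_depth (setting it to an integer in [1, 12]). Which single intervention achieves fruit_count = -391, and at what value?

set mulch_depth = 6

Intervening on fertilizer: fruit_count = 8*fertilizer - 515. Reaching -391 requires fertilizer = 31/2, not an integer.
Intervening on mulch_depth: with other inputs at their observed values, fruit_count = -54*mulch_depth - 67. Solving for -391 gives mulch_depth = 6, within [1, 12].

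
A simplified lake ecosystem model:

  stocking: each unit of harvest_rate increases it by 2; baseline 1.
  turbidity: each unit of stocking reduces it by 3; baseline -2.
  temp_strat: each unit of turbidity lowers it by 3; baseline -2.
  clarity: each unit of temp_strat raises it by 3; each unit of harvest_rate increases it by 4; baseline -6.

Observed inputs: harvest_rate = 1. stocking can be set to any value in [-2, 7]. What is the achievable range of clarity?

-44 to 199

Intervening on stocking fixes its value directly, overriding its dependence on harvest_rate.
Substituting into the temp_strat equation gives temp_strat = 9*stocking + 4.
So clarity = 27*stocking + 10.
Linear in stocking, so extremes are at the endpoints: stocking = -2 gives clarity = -44; stocking = 7 gives clarity = 199.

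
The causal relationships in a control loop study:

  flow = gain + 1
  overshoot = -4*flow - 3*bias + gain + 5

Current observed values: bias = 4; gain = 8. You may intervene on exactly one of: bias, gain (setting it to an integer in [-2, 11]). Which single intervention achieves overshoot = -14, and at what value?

Intervening on bias: overshoot = -3*bias - 23. Reaching -14 requires bias = -3, outside [-2, 11].
Intervening on gain: with other inputs at their observed values, overshoot = -3*gain - 11. Solving for -14 gives gain = 1, within [-2, 11].

set gain = 1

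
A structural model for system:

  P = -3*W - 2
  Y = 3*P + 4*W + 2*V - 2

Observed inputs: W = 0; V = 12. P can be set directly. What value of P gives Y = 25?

P = 1

Intervening on P fixes its value directly, overriding its dependence on W.
Substituting into the Y equation gives Y = 3*P + 22.
Solve 3*P + 22 = 25: P = (25 - 22) / 3 = 1.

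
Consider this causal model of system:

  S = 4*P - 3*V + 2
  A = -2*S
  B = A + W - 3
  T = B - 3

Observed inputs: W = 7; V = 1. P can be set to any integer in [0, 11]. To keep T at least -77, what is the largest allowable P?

Substituting into the S equation gives S = 4*P - 1.
Substituting into the A equation gives A = -8*P + 2.
Substituting into the B equation gives B = -8*P + 6.
This gives T = -8*P + 3.
Require -8*P + 3 ≥ -77, so P ≤ 10.
The largest integer in [0, 11] satisfying this is 10.

P = 10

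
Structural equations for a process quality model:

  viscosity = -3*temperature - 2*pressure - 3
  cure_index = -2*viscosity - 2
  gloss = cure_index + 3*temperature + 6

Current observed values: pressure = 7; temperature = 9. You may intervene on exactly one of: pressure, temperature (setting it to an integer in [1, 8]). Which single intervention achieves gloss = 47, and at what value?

set temperature = 1

Intervening on pressure: gloss = 4*pressure + 91. Reaching 47 requires pressure = -11, outside [1, 8].
Intervening on temperature: with other inputs at their observed values, gloss = 9*temperature + 38. Solving for 47 gives temperature = 1, within [1, 8].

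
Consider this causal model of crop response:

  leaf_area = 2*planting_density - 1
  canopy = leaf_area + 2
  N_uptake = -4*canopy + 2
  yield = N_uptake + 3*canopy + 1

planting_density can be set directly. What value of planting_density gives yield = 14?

Substituting into the canopy equation gives canopy = 2*planting_density + 1.
Substituting into the N_uptake equation gives N_uptake = -8*planting_density - 2.
Substituting into the yield equation gives yield = -2*planting_density + 2.
Solve -2*planting_density + 2 = 14: planting_density = (14 - 2) / -2 = -6.

planting_density = -6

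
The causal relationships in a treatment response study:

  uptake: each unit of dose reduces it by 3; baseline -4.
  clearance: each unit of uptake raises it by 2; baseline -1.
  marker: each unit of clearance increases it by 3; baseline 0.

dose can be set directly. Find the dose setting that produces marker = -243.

dose = 12

Substituting into the clearance equation gives clearance = -6*dose - 9.
So marker = -18*dose - 27.
Solve -18*dose - 27 = -243: dose = (-243 + 27) / -18 = 12.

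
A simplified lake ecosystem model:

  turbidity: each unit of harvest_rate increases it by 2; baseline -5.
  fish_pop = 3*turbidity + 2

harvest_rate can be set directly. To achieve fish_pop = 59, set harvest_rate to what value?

harvest_rate = 12

Substituting into the fish_pop equation gives fish_pop = 6*harvest_rate - 13.
Solve 6*harvest_rate - 13 = 59: harvest_rate = (59 + 13) / 6 = 12.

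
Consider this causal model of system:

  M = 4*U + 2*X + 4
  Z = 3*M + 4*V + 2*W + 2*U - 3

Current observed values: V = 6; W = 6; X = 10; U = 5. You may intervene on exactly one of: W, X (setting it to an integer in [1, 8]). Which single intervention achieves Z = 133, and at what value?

set X = 3

Intervening on W: Z = 2*W + 163. Reaching 133 requires W = -15, outside [1, 8].
Intervening on X: with other inputs at their observed values, Z = 6*X + 115. Solving for 133 gives X = 3, within [1, 8].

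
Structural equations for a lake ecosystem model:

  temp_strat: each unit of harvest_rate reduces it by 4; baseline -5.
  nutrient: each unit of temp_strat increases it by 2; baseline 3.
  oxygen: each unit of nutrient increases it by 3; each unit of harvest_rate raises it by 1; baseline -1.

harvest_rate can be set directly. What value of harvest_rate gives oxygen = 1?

Substituting into the nutrient equation gives nutrient = -8*harvest_rate - 7.
oxygen becomes -23*harvest_rate - 22.
Solve -23*harvest_rate - 22 = 1: harvest_rate = (1 + 22) / -23 = -1.

harvest_rate = -1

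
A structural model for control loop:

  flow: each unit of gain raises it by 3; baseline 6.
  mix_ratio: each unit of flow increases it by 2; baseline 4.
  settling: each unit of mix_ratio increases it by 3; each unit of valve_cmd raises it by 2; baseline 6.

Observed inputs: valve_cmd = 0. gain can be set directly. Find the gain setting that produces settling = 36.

Substituting into the mix_ratio equation gives mix_ratio = 6*gain + 16.
Substituting into the settling equation gives settling = 18*gain + 54.
Solve 18*gain + 54 = 36: gain = (36 - 54) / 18 = -1.

gain = -1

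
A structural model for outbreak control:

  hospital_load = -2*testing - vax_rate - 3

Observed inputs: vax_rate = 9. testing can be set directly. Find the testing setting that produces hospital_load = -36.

testing = 12

Substituting into the hospital_load equation gives hospital_load = -2*testing - 12.
Solve -2*testing - 12 = -36: testing = (-36 + 12) / -2 = 12.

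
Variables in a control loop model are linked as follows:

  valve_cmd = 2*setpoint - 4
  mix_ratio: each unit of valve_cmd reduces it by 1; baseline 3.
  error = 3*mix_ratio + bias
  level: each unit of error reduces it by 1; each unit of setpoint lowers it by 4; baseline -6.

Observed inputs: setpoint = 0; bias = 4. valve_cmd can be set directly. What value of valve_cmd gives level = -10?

Intervening on valve_cmd fixes its value directly, overriding its dependence on setpoint.
Substituting into the error equation gives error = -3*valve_cmd + 13.
level becomes 3*valve_cmd - 19.
Solve 3*valve_cmd - 19 = -10: valve_cmd = (-10 + 19) / 3 = 3.

valve_cmd = 3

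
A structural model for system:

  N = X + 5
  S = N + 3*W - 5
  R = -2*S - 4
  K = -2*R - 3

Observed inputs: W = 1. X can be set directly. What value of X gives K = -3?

X = -5

Substituting into the S equation gives S = X + 3.
Substituting into the R equation gives R = -2*X - 10.
Substituting into the K equation gives K = 4*X + 17.
Solve 4*X + 17 = -3: X = (-3 - 17) / 4 = -5.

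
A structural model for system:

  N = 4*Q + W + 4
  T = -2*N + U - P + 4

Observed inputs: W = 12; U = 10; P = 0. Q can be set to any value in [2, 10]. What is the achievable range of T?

Substituting into the N equation gives N = 4*Q + 16.
This gives T = -8*Q - 18.
Linear in Q, so extremes are at the endpoints: Q = 2 gives T = -34; Q = 10 gives T = -98.

-98 to -34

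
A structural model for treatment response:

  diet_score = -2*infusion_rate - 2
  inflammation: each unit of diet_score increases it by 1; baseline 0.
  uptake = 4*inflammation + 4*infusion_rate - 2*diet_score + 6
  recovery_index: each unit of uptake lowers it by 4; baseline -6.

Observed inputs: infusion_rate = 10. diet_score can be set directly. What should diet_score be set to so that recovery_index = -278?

Intervening on diet_score fixes its value directly, overriding its dependence on infusion_rate.
Substituting into the uptake equation gives uptake = 2*diet_score + 46.
Substituting into the recovery_index equation gives recovery_index = -8*diet_score - 190.
Solve -8*diet_score - 190 = -278: diet_score = (-278 + 190) / -8 = 11.

diet_score = 11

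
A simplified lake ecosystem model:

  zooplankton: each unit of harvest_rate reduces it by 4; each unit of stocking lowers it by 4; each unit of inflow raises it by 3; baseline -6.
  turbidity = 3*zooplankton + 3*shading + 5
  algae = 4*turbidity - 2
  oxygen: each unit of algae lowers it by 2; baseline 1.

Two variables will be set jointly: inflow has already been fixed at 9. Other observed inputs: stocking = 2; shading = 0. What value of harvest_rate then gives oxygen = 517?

With inflow held at 9:
Substituting into the zooplankton equation gives zooplankton = -4*harvest_rate + 13.
This gives turbidity = -12*harvest_rate + 44.
Substituting into the algae equation gives algae = -48*harvest_rate + 174.
Substituting into the oxygen equation gives oxygen = 96*harvest_rate - 347.
Solve 96*harvest_rate - 347 = 517: harvest_rate = (517 + 347) / 96 = 9.

harvest_rate = 9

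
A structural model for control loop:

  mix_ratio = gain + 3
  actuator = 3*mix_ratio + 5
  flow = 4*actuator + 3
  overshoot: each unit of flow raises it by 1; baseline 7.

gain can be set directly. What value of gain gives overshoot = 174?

Substituting into the actuator equation gives actuator = 3*gain + 14.
So flow = 12*gain + 59.
So overshoot = 12*gain + 66.
Solve 12*gain + 66 = 174: gain = (174 - 66) / 12 = 9.

gain = 9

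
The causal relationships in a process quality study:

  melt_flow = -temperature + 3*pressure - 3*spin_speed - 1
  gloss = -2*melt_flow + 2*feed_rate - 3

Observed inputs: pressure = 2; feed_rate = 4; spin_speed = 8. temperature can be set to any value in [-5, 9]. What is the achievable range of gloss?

Substituting into the melt_flow equation gives melt_flow = -temperature - 19.
Substituting into the gloss equation gives gloss = 2*temperature + 43.
Linear in temperature, so extremes are at the endpoints: temperature = -5 gives gloss = 33; temperature = 9 gives gloss = 61.

33 to 61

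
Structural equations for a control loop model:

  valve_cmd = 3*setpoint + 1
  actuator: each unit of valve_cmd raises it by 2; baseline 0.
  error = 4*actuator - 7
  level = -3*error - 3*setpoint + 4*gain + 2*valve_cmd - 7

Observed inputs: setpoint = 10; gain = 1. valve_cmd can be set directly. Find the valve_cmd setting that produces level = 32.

valve_cmd = -2

Intervening on valve_cmd fixes its value directly, overriding its dependence on setpoint.
Substituting into the error equation gives error = 8*valve_cmd - 7.
level becomes -22*valve_cmd - 12.
Solve -22*valve_cmd - 12 = 32: valve_cmd = (32 + 12) / -22 = -2.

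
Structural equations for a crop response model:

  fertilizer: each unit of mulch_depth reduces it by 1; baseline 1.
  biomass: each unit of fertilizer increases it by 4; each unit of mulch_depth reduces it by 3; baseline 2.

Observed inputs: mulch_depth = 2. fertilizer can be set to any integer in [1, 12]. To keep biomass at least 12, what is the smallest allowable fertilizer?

fertilizer = 4

Intervening on fertilizer fixes its value directly, overriding its dependence on mulch_depth.
Substituting into the biomass equation gives biomass = 4*fertilizer - 4.
Require 4*fertilizer - 4 ≥ 12, so fertilizer ≥ 4.
The smallest integer in [1, 12] satisfying this is 4.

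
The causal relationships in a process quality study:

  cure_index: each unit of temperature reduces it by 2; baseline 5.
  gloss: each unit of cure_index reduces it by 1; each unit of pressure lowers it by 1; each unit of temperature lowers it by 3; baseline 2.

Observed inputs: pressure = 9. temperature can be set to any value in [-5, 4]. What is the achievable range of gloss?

Substituting into the gloss equation gives gloss = -temperature - 12.
Linear in temperature, so extremes are at the endpoints: temperature = -5 gives gloss = -7; temperature = 4 gives gloss = -16.

-16 to -7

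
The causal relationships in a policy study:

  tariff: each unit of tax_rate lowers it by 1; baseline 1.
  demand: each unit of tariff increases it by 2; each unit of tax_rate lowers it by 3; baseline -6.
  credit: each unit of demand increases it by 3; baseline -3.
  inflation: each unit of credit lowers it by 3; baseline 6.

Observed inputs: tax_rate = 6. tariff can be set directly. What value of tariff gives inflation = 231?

tariff = 0

Intervening on tariff fixes its value directly, overriding its dependence on tax_rate.
Substituting into the demand equation gives demand = 2*tariff - 24.
So credit = 6*tariff - 75.
Substituting into the inflation equation gives inflation = -18*tariff + 231.
Solve -18*tariff + 231 = 231: tariff = (231 - 231) / -18 = 0.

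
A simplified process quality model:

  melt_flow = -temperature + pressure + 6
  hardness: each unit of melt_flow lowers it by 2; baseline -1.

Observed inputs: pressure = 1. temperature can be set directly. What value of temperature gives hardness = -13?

temperature = 1

Substituting into the melt_flow equation gives melt_flow = -temperature + 7.
hardness becomes 2*temperature - 15.
Solve 2*temperature - 15 = -13: temperature = (-13 + 15) / 2 = 1.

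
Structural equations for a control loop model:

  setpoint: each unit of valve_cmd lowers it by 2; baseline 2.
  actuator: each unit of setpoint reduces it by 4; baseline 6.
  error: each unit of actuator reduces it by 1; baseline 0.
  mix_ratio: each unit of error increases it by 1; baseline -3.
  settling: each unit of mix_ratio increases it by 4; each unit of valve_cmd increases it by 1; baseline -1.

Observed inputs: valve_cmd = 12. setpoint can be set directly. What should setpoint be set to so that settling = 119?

setpoint = 9

Intervening on setpoint fixes its value directly, overriding its dependence on valve_cmd.
Substituting into the error equation gives error = 4*setpoint - 6.
mix_ratio becomes 4*setpoint - 9.
Substituting into the settling equation gives settling = 16*setpoint - 25.
Solve 16*setpoint - 25 = 119: setpoint = (119 + 25) / 16 = 9.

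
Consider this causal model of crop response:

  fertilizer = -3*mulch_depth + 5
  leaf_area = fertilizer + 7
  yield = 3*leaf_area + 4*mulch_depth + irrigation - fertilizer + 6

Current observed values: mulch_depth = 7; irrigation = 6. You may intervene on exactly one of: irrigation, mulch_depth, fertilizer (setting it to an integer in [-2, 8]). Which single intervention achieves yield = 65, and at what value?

Intervening on irrigation: yield = irrigation + 23. Reaching 65 requires irrigation = 42, outside [-2, 8].
Intervening on mulch_depth: yield = -2*mulch_depth + 43. Reaching 65 requires mulch_depth = -11, outside [-2, 8].
Intervening on fertilizer: with other inputs at their observed values, yield = 2*fertilizer + 61. Solving for 65 gives fertilizer = 2, within [-2, 8].

set fertilizer = 2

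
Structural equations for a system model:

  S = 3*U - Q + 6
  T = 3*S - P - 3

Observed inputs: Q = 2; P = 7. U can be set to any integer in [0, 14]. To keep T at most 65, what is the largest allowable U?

U = 7

Substituting into the S equation gives S = 3*U + 4.
Substituting into the T equation gives T = 9*U + 2.
Require 9*U + 2 ≤ 65, so U ≤ 7.
The largest integer in [0, 14] satisfying this is 7.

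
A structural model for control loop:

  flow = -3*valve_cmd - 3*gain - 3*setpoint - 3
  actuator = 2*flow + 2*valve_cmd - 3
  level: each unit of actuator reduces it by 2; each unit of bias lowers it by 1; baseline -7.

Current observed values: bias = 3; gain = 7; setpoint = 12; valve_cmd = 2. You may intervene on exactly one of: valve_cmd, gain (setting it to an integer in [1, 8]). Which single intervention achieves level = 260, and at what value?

Intervening on valve_cmd: with other inputs at their observed values, level = 8*valve_cmd + 236. Solving for 260 gives valve_cmd = 3, within [1, 8].
Intervening on gain: level = 12*gain + 168. Reaching 260 requires gain = 23/3, not an integer.

set valve_cmd = 3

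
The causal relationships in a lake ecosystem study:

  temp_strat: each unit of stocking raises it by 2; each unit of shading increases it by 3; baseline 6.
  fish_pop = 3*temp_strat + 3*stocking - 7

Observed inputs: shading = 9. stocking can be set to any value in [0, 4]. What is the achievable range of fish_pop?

92 to 128

Substituting into the temp_strat equation gives temp_strat = 2*stocking + 33.
fish_pop becomes 9*stocking + 92.
Linear in stocking, so extremes are at the endpoints: stocking = 0 gives fish_pop = 92; stocking = 4 gives fish_pop = 128.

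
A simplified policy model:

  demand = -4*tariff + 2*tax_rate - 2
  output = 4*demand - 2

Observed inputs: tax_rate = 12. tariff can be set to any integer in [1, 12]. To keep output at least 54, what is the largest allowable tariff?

tariff = 2

Substituting into the demand equation gives demand = -4*tariff + 22.
This gives output = -16*tariff + 86.
Require -16*tariff + 86 ≥ 54, so tariff ≤ 2.
The largest integer in [1, 12] satisfying this is 2.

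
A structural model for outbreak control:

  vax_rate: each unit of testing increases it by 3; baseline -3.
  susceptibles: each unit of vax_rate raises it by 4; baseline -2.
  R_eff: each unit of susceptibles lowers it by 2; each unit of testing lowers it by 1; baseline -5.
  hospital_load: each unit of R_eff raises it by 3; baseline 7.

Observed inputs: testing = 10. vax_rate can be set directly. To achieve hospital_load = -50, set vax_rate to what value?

Intervening on vax_rate fixes its value directly, overriding its dependence on testing.
Substituting into the R_eff equation gives R_eff = -8*vax_rate - 11.
Substituting into the hospital_load equation gives hospital_load = -24*vax_rate - 26.
Solve -24*vax_rate - 26 = -50: vax_rate = (-50 + 26) / -24 = 1.

vax_rate = 1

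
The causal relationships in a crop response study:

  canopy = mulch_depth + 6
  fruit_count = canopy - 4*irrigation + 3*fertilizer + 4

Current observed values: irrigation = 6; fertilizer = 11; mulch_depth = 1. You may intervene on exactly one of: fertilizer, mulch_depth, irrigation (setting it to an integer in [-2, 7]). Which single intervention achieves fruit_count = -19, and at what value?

set fertilizer = -2

Intervening on fertilizer: with other inputs at their observed values, fruit_count = 3*fertilizer - 13. Solving for -19 gives fertilizer = -2, within [-2, 7].
Intervening on mulch_depth: fruit_count = mulch_depth + 19. Reaching -19 requires mulch_depth = -38, outside [-2, 7].
Intervening on irrigation: fruit_count = -4*irrigation + 44. Reaching -19 requires irrigation = 63/4, not an integer.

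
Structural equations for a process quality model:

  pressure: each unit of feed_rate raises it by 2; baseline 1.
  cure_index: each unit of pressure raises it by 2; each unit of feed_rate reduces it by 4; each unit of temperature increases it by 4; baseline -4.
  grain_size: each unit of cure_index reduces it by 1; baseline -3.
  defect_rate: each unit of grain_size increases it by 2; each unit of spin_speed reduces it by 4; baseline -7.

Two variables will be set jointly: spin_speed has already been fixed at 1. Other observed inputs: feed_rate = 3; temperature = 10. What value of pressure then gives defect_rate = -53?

With spin_speed held at 1:
Intervening on pressure fixes its value directly, overriding its dependence on feed_rate.
Substituting into the cure_index equation gives cure_index = 2*pressure + 24.
Substituting into the grain_size equation gives grain_size = -2*pressure - 27.
defect_rate becomes -4*pressure - 65.
Solve -4*pressure - 65 = -53: pressure = (-53 + 65) / -4 = -3.

pressure = -3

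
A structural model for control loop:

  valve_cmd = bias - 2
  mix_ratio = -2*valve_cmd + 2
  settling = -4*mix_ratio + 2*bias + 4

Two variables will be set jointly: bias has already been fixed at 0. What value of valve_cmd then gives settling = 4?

With bias held at 0:
Intervening on valve_cmd fixes its value directly, overriding its dependence on bias.
Substituting into the settling equation gives settling = 8*valve_cmd - 4.
Solve 8*valve_cmd - 4 = 4: valve_cmd = (4 + 4) / 8 = 1.

valve_cmd = 1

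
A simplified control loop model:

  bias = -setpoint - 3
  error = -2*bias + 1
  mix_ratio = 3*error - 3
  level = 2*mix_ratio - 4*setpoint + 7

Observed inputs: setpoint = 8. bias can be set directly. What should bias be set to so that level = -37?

bias = 1

Intervening on bias fixes its value directly, overriding its dependence on setpoint.
Substituting into the mix_ratio equation gives mix_ratio = -6*bias.
level becomes -12*bias - 25.
Solve -12*bias - 25 = -37: bias = (-37 + 25) / -12 = 1.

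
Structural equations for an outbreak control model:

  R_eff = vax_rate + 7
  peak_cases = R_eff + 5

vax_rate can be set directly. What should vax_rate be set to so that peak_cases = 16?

Substituting into the peak_cases equation gives peak_cases = vax_rate + 12.
Solve vax_rate + 12 = 16: vax_rate = (16 - 12) / 1 = 4.

vax_rate = 4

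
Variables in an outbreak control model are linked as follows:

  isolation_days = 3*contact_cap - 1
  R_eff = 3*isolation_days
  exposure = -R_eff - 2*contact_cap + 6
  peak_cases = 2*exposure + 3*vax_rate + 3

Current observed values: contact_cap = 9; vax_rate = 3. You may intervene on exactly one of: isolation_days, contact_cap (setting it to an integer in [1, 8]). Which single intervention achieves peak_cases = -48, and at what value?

set isolation_days = 6

Intervening on isolation_days: with other inputs at their observed values, peak_cases = -6*isolation_days - 12. Solving for -48 gives isolation_days = 6, within [1, 8].
Intervening on contact_cap: peak_cases = -22*contact_cap + 30. Reaching -48 requires contact_cap = 39/11, not an integer.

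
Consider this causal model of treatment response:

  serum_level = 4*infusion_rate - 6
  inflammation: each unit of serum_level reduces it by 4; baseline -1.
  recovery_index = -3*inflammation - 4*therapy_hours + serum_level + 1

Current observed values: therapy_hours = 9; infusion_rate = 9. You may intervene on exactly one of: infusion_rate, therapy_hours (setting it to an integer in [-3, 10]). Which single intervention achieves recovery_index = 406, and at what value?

Intervening on infusion_rate: recovery_index = 52*infusion_rate - 110. Reaching 406 requires infusion_rate = 129/13, not an integer.
Intervening on therapy_hours: with other inputs at their observed values, recovery_index = -4*therapy_hours + 394. Solving for 406 gives therapy_hours = -3, within [-3, 10].

set therapy_hours = -3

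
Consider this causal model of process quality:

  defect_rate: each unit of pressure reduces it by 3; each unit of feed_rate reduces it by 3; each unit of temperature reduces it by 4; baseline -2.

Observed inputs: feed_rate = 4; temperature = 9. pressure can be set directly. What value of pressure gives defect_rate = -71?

pressure = 7

Substituting into the defect_rate equation gives defect_rate = -3*pressure - 50.
Solve -3*pressure - 50 = -71: pressure = (-71 + 50) / -3 = 7.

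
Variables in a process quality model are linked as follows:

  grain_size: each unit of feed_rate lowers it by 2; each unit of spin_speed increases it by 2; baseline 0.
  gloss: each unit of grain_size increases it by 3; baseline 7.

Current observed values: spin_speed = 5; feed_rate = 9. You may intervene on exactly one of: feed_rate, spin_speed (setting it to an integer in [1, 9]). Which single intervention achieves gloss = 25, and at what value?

Intervening on feed_rate: with other inputs at their observed values, gloss = -6*feed_rate + 37. Solving for 25 gives feed_rate = 2, within [1, 9].
Intervening on spin_speed: gloss = 6*spin_speed - 47. Reaching 25 requires spin_speed = 12, outside [1, 9].

set feed_rate = 2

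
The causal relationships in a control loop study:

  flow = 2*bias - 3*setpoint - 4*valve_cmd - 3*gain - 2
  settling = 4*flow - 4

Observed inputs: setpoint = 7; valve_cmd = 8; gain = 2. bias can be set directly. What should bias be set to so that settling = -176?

Substituting into the flow equation gives flow = 2*bias - 61.
Substituting into the settling equation gives settling = 8*bias - 248.
Solve 8*bias - 248 = -176: bias = (-176 + 248) / 8 = 9.

bias = 9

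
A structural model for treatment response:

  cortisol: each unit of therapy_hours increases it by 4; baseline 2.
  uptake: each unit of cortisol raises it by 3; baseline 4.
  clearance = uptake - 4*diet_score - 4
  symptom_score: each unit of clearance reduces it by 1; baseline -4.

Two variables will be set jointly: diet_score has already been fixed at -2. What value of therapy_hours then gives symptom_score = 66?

With diet_score held at -2:
Substituting into the uptake equation gives uptake = 12*therapy_hours + 10.
Substituting into the clearance equation gives clearance = 12*therapy_hours + 14.
So symptom_score = -12*therapy_hours - 18.
Solve -12*therapy_hours - 18 = 66: therapy_hours = (66 + 18) / -12 = -7.

therapy_hours = -7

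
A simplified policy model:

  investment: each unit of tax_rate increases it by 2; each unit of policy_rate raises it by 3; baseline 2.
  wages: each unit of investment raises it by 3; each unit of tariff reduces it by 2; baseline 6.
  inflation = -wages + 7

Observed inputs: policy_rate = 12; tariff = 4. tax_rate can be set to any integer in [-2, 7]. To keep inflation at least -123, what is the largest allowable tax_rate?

Substituting into the investment equation gives investment = 2*tax_rate + 38.
Substituting into the wages equation gives wages = 6*tax_rate + 112.
Substituting into the inflation equation gives inflation = -6*tax_rate - 105.
Require -6*tax_rate - 105 ≥ -123, so tax_rate ≤ 3.
The largest integer in [-2, 7] satisfying this is 3.

tax_rate = 3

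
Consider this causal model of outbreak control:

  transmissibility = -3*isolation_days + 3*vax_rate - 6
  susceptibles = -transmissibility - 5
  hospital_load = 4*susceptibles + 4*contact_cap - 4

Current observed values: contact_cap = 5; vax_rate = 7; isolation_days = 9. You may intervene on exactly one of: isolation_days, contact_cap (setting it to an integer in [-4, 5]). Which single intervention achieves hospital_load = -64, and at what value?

set isolation_days = 0

Intervening on isolation_days: with other inputs at their observed values, hospital_load = 12*isolation_days - 64. Solving for -64 gives isolation_days = 0, within [-4, 5].
Intervening on contact_cap: hospital_load = 4*contact_cap + 24. Reaching -64 requires contact_cap = -22, outside [-4, 5].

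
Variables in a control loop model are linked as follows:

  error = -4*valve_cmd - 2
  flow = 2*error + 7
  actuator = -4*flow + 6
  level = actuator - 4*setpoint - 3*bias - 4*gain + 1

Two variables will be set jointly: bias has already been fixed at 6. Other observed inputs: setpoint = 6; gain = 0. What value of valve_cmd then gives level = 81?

valve_cmd = 4

With bias held at 6:
Substituting into the flow equation gives flow = -8*valve_cmd + 3.
Substituting into the actuator equation gives actuator = 32*valve_cmd - 6.
level becomes 32*valve_cmd - 47.
Solve 32*valve_cmd - 47 = 81: valve_cmd = (81 + 47) / 32 = 4.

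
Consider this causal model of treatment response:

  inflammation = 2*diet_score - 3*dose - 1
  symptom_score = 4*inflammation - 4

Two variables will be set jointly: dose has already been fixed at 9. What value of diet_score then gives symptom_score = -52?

diet_score = 8

With dose held at 9:
Substituting into the inflammation equation gives inflammation = 2*diet_score - 28.
Substituting into the symptom_score equation gives symptom_score = 8*diet_score - 116.
Solve 8*diet_score - 116 = -52: diet_score = (-52 + 116) / 8 = 8.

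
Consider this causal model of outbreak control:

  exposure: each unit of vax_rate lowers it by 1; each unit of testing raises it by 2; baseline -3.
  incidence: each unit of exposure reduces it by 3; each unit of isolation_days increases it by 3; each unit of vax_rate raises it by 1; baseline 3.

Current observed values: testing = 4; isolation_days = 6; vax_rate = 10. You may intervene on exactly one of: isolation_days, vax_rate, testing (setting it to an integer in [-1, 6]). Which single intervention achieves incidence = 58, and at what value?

Intervening on isolation_days: incidence = 3*isolation_days + 28. Reaching 58 requires isolation_days = 10, outside [-1, 6].
Intervening on vax_rate: incidence = 4*vax_rate + 6. Reaching 58 requires vax_rate = 13, outside [-1, 6].
Intervening on testing: with other inputs at their observed values, incidence = -6*testing + 70. Solving for 58 gives testing = 2, within [-1, 6].

set testing = 2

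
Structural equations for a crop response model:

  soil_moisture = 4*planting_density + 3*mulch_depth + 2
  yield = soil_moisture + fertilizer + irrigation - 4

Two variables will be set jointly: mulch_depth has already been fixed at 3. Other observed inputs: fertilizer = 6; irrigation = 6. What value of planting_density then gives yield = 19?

planting_density = 0

With mulch_depth held at 3:
Substituting into the soil_moisture equation gives soil_moisture = 4*planting_density + 11.
This gives yield = 4*planting_density + 19.
Solve 4*planting_density + 19 = 19: planting_density = (19 - 19) / 4 = 0.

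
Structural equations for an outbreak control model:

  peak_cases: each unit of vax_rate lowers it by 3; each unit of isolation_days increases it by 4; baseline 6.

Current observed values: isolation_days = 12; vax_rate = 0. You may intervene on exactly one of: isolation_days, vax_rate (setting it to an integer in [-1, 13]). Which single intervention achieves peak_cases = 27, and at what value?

set vax_rate = 9

Intervening on isolation_days: peak_cases = 4*isolation_days + 6. Reaching 27 requires isolation_days = 21/4, not an integer.
Intervening on vax_rate: with other inputs at their observed values, peak_cases = -3*vax_rate + 54. Solving for 27 gives vax_rate = 9, within [-1, 13].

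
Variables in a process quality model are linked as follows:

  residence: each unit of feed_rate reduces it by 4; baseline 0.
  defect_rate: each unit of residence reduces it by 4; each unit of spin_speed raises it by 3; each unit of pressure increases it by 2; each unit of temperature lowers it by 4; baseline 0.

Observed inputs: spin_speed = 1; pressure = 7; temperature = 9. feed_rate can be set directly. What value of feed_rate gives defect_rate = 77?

feed_rate = 6

Substituting into the defect_rate equation gives defect_rate = 16*feed_rate - 19.
Solve 16*feed_rate - 19 = 77: feed_rate = (77 + 19) / 16 = 6.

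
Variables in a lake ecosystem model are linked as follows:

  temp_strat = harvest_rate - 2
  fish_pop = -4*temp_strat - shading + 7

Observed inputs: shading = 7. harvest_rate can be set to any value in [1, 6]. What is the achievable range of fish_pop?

-16 to 4

Substituting into the fish_pop equation gives fish_pop = -4*harvest_rate + 8.
Linear in harvest_rate, so extremes are at the endpoints: harvest_rate = 1 gives fish_pop = 4; harvest_rate = 6 gives fish_pop = -16.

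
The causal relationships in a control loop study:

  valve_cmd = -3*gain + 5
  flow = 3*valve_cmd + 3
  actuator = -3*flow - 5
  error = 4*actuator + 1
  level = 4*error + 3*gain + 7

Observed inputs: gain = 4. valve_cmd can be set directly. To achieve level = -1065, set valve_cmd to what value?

valve_cmd = 6

Intervening on valve_cmd fixes its value directly, overriding its dependence on gain.
Substituting into the actuator equation gives actuator = -9*valve_cmd - 14.
This gives error = -36*valve_cmd - 55.
Substituting into the level equation gives level = -144*valve_cmd - 201.
Solve -144*valve_cmd - 201 = -1065: valve_cmd = (-1065 + 201) / -144 = 6.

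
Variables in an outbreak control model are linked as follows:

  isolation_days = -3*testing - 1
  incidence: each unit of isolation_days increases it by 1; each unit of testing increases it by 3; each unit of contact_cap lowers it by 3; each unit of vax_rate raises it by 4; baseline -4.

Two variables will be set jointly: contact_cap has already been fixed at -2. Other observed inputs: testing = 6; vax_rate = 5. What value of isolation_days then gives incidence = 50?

With contact_cap held at -2:
Intervening on isolation_days fixes its value directly, overriding its dependence on testing.
Substituting into the incidence equation gives incidence = isolation_days + 40.
Solve isolation_days + 40 = 50: isolation_days = (50 - 40) / 1 = 10.

isolation_days = 10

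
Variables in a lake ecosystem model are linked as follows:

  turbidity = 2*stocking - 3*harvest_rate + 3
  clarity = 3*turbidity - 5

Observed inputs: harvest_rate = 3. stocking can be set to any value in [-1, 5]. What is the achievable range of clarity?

-29 to 7

Substituting into the turbidity equation gives turbidity = 2*stocking - 6.
This gives clarity = 6*stocking - 23.
Linear in stocking, so extremes are at the endpoints: stocking = -1 gives clarity = -29; stocking = 5 gives clarity = 7.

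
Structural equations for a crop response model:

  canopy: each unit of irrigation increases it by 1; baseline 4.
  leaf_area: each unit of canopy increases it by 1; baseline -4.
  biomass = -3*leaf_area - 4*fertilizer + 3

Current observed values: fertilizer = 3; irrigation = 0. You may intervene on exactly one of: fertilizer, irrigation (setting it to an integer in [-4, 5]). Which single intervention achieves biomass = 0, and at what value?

set irrigation = -3

Intervening on fertilizer: biomass = -4*fertilizer + 3. Reaching 0 requires fertilizer = 3/4, not an integer.
Intervening on irrigation: with other inputs at their observed values, biomass = -3*irrigation - 9. Solving for 0 gives irrigation = -3, within [-4, 5].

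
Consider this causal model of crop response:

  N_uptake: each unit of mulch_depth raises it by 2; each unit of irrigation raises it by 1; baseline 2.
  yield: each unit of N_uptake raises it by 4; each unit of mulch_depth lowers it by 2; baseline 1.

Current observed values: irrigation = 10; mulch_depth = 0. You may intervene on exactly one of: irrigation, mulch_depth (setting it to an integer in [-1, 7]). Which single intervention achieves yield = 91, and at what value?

Intervening on irrigation: yield = 4*irrigation + 9. Reaching 91 requires irrigation = 41/2, not an integer.
Intervening on mulch_depth: with other inputs at their observed values, yield = 6*mulch_depth + 49. Solving for 91 gives mulch_depth = 7, within [-1, 7].

set mulch_depth = 7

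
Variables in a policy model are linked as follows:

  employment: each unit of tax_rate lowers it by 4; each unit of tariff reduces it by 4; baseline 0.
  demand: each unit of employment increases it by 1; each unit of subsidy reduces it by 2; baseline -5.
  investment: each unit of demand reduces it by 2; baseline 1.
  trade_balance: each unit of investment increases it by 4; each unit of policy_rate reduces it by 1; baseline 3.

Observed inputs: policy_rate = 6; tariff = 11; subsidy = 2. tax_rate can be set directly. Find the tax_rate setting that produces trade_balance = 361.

tax_rate = -2

Substituting into the employment equation gives employment = -4*tax_rate - 44.
demand becomes -4*tax_rate - 53.
Substituting into the investment equation gives investment = 8*tax_rate + 107.
So trade_balance = 32*tax_rate + 425.
Solve 32*tax_rate + 425 = 361: tax_rate = (361 - 425) / 32 = -2.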